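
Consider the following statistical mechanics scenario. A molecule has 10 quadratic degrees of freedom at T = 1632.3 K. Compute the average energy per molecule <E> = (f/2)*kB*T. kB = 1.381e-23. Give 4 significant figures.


Step 1: f/2 = 10/2 = 5
Step 2: kB*T = 1.381e-23 * 1632.3 = 2.254e-20
Step 3: <E> = 5 * 2.254e-20 = 1.127e-19 J

1.127e-19


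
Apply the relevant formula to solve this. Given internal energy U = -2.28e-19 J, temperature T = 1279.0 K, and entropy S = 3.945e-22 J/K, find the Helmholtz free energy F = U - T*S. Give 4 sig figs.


Step 1: T*S = 1279.0 * 3.945e-22 = 5.046e-19 J
Step 2: F = U - T*S = -2.28e-19 - 5.046e-19
Step 3: F = -7.326e-19 J

-7.326e-19


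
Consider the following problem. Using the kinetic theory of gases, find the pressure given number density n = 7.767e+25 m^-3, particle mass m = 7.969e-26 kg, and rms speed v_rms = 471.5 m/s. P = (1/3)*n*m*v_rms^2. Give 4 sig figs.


Step 1: v_rms^2 = 471.5^2 = 2.223e+05
Step 2: n*m = 7.767e+25*7.969e-26 = 6.19
Step 3: P = (1/3)*6.19*2.223e+05 = 4.587e+05 Pa

4.587e+05


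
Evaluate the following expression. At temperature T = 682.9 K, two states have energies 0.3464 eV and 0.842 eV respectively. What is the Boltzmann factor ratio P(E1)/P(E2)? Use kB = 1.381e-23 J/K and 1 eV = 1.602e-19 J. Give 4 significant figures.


Step 1: Compute energy difference dE = E1 - E2 = 0.3464 - 0.842 = -0.4956 eV
Step 2: Convert to Joules: dE_J = -0.4956 * 1.602e-19 = -7.94e-20 J
Step 3: Compute exponent = -dE_J / (kB * T) = -(-7.94e-20) / (1.381e-23 * 682.9) = 8.419
Step 4: P(E1)/P(E2) = exp(8.419) = 4531

4531


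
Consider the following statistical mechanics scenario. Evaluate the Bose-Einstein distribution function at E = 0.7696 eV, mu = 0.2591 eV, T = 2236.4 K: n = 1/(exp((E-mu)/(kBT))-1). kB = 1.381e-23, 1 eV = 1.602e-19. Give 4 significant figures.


Step 1: (E - mu) = 0.5105 eV
Step 2: x = (E-mu)*eV/(kB*T) = 0.5105*1.602e-19/(1.381e-23*2236.4) = 2.648
Step 3: exp(x) = 14.13
Step 4: n = 1/(exp(x)-1) = 0.07619

0.07619


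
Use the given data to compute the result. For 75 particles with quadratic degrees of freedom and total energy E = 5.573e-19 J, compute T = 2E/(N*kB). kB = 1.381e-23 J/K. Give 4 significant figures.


Step 1: Numerator = 2*E = 2*5.573e-19 = 1.115e-18 J
Step 2: Denominator = N*kB = 75*1.381e-23 = 1.036e-21
Step 3: T = 1.115e-18 / 1.036e-21 = 1076 K

1076


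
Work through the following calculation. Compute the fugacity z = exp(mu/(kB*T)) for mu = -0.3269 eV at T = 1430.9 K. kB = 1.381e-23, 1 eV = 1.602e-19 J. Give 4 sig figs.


Step 1: Convert mu to Joules: -0.3269*1.602e-19 = -5.237e-20 J
Step 2: kB*T = 1.381e-23*1430.9 = 1.976e-20 J
Step 3: mu/(kB*T) = -2.65
Step 4: z = exp(-2.65) = 0.07064

0.07064


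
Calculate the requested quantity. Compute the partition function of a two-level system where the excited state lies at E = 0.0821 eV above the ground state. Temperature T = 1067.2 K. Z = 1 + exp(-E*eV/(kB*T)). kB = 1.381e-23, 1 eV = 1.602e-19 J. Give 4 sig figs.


Step 1: Compute beta*E = E*eV/(kB*T) = 0.0821*1.602e-19/(1.381e-23*1067.2) = 0.8924
Step 2: exp(-beta*E) = exp(-0.8924) = 0.4097
Step 3: Z = 1 + 0.4097 = 1.41

1.41


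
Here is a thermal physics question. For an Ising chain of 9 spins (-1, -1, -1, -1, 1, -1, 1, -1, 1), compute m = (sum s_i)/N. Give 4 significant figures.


Step 1: Count up spins (+1): 3, down spins (-1): 6
Step 2: Total magnetization M = 3 - 6 = -3
Step 3: m = M/N = -3/9 = -0.3333

-0.3333


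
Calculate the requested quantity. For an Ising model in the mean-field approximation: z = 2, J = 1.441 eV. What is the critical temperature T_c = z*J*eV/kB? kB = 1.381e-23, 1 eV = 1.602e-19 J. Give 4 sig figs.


Step 1: z*J = 2*1.441 = 2.882 eV
Step 2: Convert to Joules: 2.882*1.602e-19 = 4.617e-19 J
Step 3: T_c = 4.617e-19 / 1.381e-23 = 3.343e+04 K

3.343e+04


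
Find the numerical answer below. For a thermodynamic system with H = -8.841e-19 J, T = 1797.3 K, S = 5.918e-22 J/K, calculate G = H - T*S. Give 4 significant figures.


Step 1: T*S = 1797.3 * 5.918e-22 = 1.064e-18 J
Step 2: G = H - T*S = -8.841e-19 - 1.064e-18
Step 3: G = -1.948e-18 J

-1.948e-18


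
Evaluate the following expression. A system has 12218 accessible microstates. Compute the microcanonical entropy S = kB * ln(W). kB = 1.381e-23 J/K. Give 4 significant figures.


Step 1: ln(W) = ln(12218) = 9.411
Step 2: S = kB * ln(W) = 1.381e-23 * 9.411
Step 3: S = 1.3e-22 J/K

1.3e-22


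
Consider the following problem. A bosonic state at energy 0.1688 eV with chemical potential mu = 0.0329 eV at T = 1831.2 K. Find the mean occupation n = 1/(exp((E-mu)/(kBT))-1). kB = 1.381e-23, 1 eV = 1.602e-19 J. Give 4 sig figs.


Step 1: (E - mu) = 0.1359 eV
Step 2: x = (E-mu)*eV/(kB*T) = 0.1359*1.602e-19/(1.381e-23*1831.2) = 0.8609
Step 3: exp(x) = 2.365
Step 4: n = 1/(exp(x)-1) = 0.7324

0.7324


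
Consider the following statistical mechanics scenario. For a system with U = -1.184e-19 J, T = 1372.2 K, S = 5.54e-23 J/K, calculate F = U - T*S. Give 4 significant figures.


Step 1: T*S = 1372.2 * 5.54e-23 = 7.602e-20 J
Step 2: F = U - T*S = -1.184e-19 - 7.602e-20
Step 3: F = -1.944e-19 J

-1.944e-19


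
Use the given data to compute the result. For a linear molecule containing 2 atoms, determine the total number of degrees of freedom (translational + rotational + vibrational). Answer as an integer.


Step 1: Translational DOF = 3
Step 2: Rotational DOF (linear) = 2
Step 3: Vibrational DOF = 3*2 - 5 = 1
Step 4: Total = 3 + 2 + 1 = 6

6


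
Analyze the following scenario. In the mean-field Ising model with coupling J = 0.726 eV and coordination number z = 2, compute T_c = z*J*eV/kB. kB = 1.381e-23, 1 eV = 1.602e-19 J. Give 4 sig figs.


Step 1: z*J = 2*0.726 = 1.452 eV
Step 2: Convert to Joules: 1.452*1.602e-19 = 2.326e-19 J
Step 3: T_c = 2.326e-19 / 1.381e-23 = 1.684e+04 K

1.684e+04


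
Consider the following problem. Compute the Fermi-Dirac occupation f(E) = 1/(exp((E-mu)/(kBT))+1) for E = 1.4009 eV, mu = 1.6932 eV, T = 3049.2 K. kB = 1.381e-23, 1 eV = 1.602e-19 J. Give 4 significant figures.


Step 1: (E - mu) = 1.4009 - 1.6932 = -0.2923 eV
Step 2: Convert: (E-mu)*eV = -4.683e-20 J
Step 3: x = (E-mu)*eV/(kB*T) = -1.112
Step 4: f = 1/(exp(-1.112)+1) = 0.7525

0.7525


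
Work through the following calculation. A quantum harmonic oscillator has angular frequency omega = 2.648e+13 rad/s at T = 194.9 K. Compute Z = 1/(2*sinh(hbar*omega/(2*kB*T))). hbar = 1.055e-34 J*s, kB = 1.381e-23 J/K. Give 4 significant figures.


Step 1: Compute x = hbar*omega/(kB*T) = 1.055e-34*2.648e+13/(1.381e-23*194.9) = 1.038
Step 2: x/2 = 0.519
Step 3: sinh(x/2) = 0.5426
Step 4: Z = 1/(2*0.5426) = 0.9215

0.9215


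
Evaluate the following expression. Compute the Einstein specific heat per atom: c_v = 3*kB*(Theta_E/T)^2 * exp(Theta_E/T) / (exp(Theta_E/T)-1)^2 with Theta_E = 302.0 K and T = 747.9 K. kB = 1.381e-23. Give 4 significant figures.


Step 1: x = Theta_E/T = 302.0/747.9 = 0.4038
Step 2: x^2 = 0.1631
Step 3: exp(x) = 1.498
Step 4: c_v = 3*1.381e-23*0.1631*1.498/(1.498-1)^2 = 4.087e-23

4.087e-23


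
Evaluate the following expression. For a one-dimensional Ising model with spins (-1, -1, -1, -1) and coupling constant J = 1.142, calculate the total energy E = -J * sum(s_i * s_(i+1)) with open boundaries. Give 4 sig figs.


Step 1: Nearest-neighbor products: 1, 1, 1
Step 2: Sum of products = 3
Step 3: E = -1.142 * 3 = -3.426

-3.426


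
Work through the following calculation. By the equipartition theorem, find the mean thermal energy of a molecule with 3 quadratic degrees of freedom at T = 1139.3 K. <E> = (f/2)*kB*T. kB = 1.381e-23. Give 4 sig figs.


Step 1: f/2 = 3/2 = 1.5
Step 2: kB*T = 1.381e-23 * 1139.3 = 1.573e-20
Step 3: <E> = 1.5 * 1.573e-20 = 2.36e-20 J

2.36e-20


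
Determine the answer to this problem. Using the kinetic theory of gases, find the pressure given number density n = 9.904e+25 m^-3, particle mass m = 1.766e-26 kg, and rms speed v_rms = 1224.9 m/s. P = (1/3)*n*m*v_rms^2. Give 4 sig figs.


Step 1: v_rms^2 = 1224.9^2 = 1.5e+06
Step 2: n*m = 9.904e+25*1.766e-26 = 1.749
Step 3: P = (1/3)*1.749*1.5e+06 = 8.747e+05 Pa

8.747e+05


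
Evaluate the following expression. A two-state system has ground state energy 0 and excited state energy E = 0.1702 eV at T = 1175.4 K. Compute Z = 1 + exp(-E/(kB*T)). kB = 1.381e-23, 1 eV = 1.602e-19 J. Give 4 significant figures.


Step 1: Compute beta*E = E*eV/(kB*T) = 0.1702*1.602e-19/(1.381e-23*1175.4) = 1.68
Step 2: exp(-beta*E) = exp(-1.68) = 0.1864
Step 3: Z = 1 + 0.1864 = 1.186

1.186


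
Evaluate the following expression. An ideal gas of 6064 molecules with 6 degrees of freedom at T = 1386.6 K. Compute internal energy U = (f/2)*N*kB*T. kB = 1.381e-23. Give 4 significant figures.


Step 1: f/2 = 6/2 = 3.0
Step 2: N*kB*T = 6064*1.381e-23*1386.6 = 1.161e-16
Step 3: U = 3.0 * 1.161e-16 = 3.484e-16 J

3.484e-16


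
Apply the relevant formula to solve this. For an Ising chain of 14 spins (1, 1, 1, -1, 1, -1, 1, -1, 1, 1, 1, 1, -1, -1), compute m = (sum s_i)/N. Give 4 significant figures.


Step 1: Count up spins (+1): 9, down spins (-1): 5
Step 2: Total magnetization M = 9 - 5 = 4
Step 3: m = M/N = 4/14 = 0.2857

0.2857


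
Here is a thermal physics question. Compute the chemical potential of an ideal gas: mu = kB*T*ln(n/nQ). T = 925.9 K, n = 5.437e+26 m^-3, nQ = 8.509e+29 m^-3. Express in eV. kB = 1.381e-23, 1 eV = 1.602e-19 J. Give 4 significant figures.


Step 1: n/nQ = 5.437e+26/8.509e+29 = 0.000639
Step 2: ln(n/nQ) = -7.356
Step 3: mu = kB*T*ln(n/nQ) = 1.279e-20*-7.356 = -9.405e-20 J
Step 4: Convert to eV: -9.405e-20/1.602e-19 = -0.5871 eV

-0.5871


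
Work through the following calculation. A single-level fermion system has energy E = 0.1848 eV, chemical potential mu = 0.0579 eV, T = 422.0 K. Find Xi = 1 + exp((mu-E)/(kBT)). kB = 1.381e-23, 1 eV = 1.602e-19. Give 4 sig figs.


Step 1: (mu - E) = 0.0579 - 0.1848 = -0.1269 eV
Step 2: x = (mu-E)*eV/(kB*T) = -0.1269*1.602e-19/(1.381e-23*422.0) = -3.488
Step 3: exp(x) = 0.03055
Step 4: Xi = 1 + 0.03055 = 1.031

1.031


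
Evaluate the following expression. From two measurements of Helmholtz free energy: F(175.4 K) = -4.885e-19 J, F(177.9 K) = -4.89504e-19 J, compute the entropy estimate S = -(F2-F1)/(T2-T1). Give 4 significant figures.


Step 1: dF = F2 - F1 = -4.89504e-19 - (-4.885e-19) = -1.004e-21 J
Step 2: dT = T2 - T1 = 177.9 - 175.4 = 2.5 K
Step 3: S = -dF/dT = -(-1.004e-21)/2.5 = 4.016e-22 J/K

4.016e-22


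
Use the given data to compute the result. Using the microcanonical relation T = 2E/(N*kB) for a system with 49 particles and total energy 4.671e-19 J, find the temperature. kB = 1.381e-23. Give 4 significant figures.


Step 1: Numerator = 2*E = 2*4.671e-19 = 9.342e-19 J
Step 2: Denominator = N*kB = 49*1.381e-23 = 6.767e-22
Step 3: T = 9.342e-19 / 6.767e-22 = 1381 K

1381


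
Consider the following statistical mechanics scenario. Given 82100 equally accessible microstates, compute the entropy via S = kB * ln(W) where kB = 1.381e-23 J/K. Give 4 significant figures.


Step 1: ln(W) = ln(82100) = 11.32
Step 2: S = kB * ln(W) = 1.381e-23 * 11.32
Step 3: S = 1.563e-22 J/K

1.563e-22


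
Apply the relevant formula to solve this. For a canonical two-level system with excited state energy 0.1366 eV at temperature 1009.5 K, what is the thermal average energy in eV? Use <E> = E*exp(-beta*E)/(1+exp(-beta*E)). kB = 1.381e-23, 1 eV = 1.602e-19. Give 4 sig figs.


Step 1: beta*E = 0.1366*1.602e-19/(1.381e-23*1009.5) = 1.57
Step 2: exp(-beta*E) = 0.2081
Step 3: <E> = 0.1366*0.2081/(1+0.2081) = 0.02353 eV

0.02353


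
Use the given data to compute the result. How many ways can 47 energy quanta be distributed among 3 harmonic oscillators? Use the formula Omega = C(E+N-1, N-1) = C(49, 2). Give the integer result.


Step 1: Use binomial coefficient C(49, 2)
Step 2: Numerator = 49! / 47!
Step 3: Denominator = 2!
Step 4: Omega = 1176

1176


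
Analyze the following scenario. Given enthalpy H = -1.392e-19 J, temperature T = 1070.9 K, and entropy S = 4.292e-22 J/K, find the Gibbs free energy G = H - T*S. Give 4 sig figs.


Step 1: T*S = 1070.9 * 4.292e-22 = 4.596e-19 J
Step 2: G = H - T*S = -1.392e-19 - 4.596e-19
Step 3: G = -5.988e-19 J

-5.988e-19


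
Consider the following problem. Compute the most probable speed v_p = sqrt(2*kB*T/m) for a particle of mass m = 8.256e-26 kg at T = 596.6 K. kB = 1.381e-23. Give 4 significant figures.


Step 1: Numerator = 2*kB*T = 2*1.381e-23*596.6 = 1.648e-20
Step 2: Ratio = 1.648e-20 / 8.256e-26 = 1.996e+05
Step 3: v_p = sqrt(1.996e+05) = 446.8 m/s

446.8


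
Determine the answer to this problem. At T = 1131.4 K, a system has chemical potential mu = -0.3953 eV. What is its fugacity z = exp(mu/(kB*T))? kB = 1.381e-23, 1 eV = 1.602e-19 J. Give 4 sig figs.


Step 1: Convert mu to Joules: -0.3953*1.602e-19 = -6.333e-20 J
Step 2: kB*T = 1.381e-23*1131.4 = 1.562e-20 J
Step 3: mu/(kB*T) = -4.053
Step 4: z = exp(-4.053) = 0.01737

0.01737


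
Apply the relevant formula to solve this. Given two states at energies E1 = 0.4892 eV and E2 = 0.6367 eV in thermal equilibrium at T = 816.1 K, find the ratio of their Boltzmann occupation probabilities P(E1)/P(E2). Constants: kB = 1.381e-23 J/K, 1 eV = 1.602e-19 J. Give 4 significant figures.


Step 1: Compute energy difference dE = E1 - E2 = 0.4892 - 0.6367 = -0.1475 eV
Step 2: Convert to Joules: dE_J = -0.1475 * 1.602e-19 = -2.363e-20 J
Step 3: Compute exponent = -dE_J / (kB * T) = -(-2.363e-20) / (1.381e-23 * 816.1) = 2.097
Step 4: P(E1)/P(E2) = exp(2.097) = 8.139

8.139


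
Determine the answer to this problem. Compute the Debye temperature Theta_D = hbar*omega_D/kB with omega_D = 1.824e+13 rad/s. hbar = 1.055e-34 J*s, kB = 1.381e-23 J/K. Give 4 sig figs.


Step 1: hbar*omega_D = 1.055e-34 * 1.824e+13 = 1.924e-21 J
Step 2: Theta_D = 1.924e-21 / 1.381e-23
Step 3: Theta_D = 139.3 K

139.3


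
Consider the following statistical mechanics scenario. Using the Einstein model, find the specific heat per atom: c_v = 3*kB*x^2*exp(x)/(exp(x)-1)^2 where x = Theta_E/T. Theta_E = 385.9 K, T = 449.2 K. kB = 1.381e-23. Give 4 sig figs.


Step 1: x = Theta_E/T = 385.9/449.2 = 0.8591
Step 2: x^2 = 0.738
Step 3: exp(x) = 2.361
Step 4: c_v = 3*1.381e-23*0.738*2.361/(2.361-1)^2 = 3.897e-23

3.897e-23


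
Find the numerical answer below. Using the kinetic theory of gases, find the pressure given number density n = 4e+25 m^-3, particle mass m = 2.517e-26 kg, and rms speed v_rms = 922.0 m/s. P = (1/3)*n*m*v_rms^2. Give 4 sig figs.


Step 1: v_rms^2 = 922.0^2 = 8.501e+05
Step 2: n*m = 4e+25*2.517e-26 = 1.007
Step 3: P = (1/3)*1.007*8.501e+05 = 2.853e+05 Pa

2.853e+05


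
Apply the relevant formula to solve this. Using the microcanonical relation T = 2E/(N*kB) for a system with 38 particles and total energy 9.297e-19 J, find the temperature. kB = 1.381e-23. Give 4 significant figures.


Step 1: Numerator = 2*E = 2*9.297e-19 = 1.859e-18 J
Step 2: Denominator = N*kB = 38*1.381e-23 = 5.248e-22
Step 3: T = 1.859e-18 / 5.248e-22 = 3543 K

3543


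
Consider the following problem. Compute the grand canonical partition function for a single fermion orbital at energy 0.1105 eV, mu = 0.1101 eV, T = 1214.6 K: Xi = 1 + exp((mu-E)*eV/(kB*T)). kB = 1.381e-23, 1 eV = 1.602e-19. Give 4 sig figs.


Step 1: (mu - E) = 0.1101 - 0.1105 = -0.0004 eV
Step 2: x = (mu-E)*eV/(kB*T) = -0.0004*1.602e-19/(1.381e-23*1214.6) = -0.00382
Step 3: exp(x) = 0.9962
Step 4: Xi = 1 + 0.9962 = 1.996

1.996


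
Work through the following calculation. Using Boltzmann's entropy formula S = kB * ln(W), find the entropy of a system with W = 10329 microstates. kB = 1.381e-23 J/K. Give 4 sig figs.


Step 1: ln(W) = ln(10329) = 9.243
Step 2: S = kB * ln(W) = 1.381e-23 * 9.243
Step 3: S = 1.276e-22 J/K

1.276e-22


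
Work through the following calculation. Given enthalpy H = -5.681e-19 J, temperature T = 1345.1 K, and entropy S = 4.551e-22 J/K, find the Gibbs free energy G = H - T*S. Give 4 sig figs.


Step 1: T*S = 1345.1 * 4.551e-22 = 6.122e-19 J
Step 2: G = H - T*S = -5.681e-19 - 6.122e-19
Step 3: G = -1.18e-18 J

-1.18e-18


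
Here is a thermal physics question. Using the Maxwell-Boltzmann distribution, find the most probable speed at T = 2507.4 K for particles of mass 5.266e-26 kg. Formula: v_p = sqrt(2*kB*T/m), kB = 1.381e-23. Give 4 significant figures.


Step 1: Numerator = 2*kB*T = 2*1.381e-23*2507.4 = 6.925e-20
Step 2: Ratio = 6.925e-20 / 5.266e-26 = 1.315e+06
Step 3: v_p = sqrt(1.315e+06) = 1147 m/s

1147


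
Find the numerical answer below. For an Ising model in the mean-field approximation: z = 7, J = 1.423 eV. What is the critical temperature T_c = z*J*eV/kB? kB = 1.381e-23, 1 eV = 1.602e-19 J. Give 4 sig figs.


Step 1: z*J = 7*1.423 = 9.961 eV
Step 2: Convert to Joules: 9.961*1.602e-19 = 1.596e-18 J
Step 3: T_c = 1.596e-18 / 1.381e-23 = 1.156e+05 K

1.156e+05


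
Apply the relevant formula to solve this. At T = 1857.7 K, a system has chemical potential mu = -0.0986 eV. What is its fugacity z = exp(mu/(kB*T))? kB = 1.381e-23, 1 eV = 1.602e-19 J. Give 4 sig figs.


Step 1: Convert mu to Joules: -0.0986*1.602e-19 = -1.58e-20 J
Step 2: kB*T = 1.381e-23*1857.7 = 2.565e-20 J
Step 3: mu/(kB*T) = -0.6157
Step 4: z = exp(-0.6157) = 0.5403

0.5403


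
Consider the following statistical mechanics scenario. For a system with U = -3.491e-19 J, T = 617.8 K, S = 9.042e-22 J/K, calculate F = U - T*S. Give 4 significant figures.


Step 1: T*S = 617.8 * 9.042e-22 = 5.586e-19 J
Step 2: F = U - T*S = -3.491e-19 - 5.586e-19
Step 3: F = -9.077e-19 J

-9.077e-19


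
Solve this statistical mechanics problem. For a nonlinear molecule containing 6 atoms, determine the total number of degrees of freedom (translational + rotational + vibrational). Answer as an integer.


Step 1: Translational DOF = 3
Step 2: Rotational DOF (nonlinear) = 3
Step 3: Vibrational DOF = 3*6 - 6 = 12
Step 4: Total = 3 + 3 + 12 = 18

18


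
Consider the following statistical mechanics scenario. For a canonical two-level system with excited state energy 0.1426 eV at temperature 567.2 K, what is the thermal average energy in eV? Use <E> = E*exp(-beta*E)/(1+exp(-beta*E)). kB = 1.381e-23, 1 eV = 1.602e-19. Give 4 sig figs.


Step 1: beta*E = 0.1426*1.602e-19/(1.381e-23*567.2) = 2.916
Step 2: exp(-beta*E) = 0.05413
Step 3: <E> = 0.1426*0.05413/(1+0.05413) = 0.007322 eV

0.007322


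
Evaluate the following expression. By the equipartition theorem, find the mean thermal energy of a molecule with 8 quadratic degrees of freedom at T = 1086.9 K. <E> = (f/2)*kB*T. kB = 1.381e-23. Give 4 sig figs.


Step 1: f/2 = 8/2 = 4
Step 2: kB*T = 1.381e-23 * 1086.9 = 1.501e-20
Step 3: <E> = 4 * 1.501e-20 = 6.004e-20 J

6.004e-20


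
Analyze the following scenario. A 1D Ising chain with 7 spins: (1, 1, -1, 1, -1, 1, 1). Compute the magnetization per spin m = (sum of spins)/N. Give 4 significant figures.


Step 1: Count up spins (+1): 5, down spins (-1): 2
Step 2: Total magnetization M = 5 - 2 = 3
Step 3: m = M/N = 3/7 = 0.4286

0.4286


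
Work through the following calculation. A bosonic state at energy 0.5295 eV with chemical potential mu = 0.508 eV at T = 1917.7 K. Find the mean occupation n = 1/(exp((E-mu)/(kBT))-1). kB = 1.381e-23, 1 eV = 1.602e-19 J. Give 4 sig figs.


Step 1: (E - mu) = 0.0215 eV
Step 2: x = (E-mu)*eV/(kB*T) = 0.0215*1.602e-19/(1.381e-23*1917.7) = 0.1301
Step 3: exp(x) = 1.139
Step 4: n = 1/(exp(x)-1) = 7.2

7.2


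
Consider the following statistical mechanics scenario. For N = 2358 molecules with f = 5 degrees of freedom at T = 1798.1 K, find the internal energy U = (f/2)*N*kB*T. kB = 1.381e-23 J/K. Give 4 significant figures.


Step 1: f/2 = 5/2 = 2.5
Step 2: N*kB*T = 2358*1.381e-23*1798.1 = 5.855e-17
Step 3: U = 2.5 * 5.855e-17 = 1.464e-16 J

1.464e-16


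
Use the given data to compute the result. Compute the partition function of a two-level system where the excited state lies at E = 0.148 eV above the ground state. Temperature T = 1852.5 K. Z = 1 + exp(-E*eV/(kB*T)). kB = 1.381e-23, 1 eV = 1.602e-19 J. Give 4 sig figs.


Step 1: Compute beta*E = E*eV/(kB*T) = 0.148*1.602e-19/(1.381e-23*1852.5) = 0.9268
Step 2: exp(-beta*E) = exp(-0.9268) = 0.3958
Step 3: Z = 1 + 0.3958 = 1.396

1.396


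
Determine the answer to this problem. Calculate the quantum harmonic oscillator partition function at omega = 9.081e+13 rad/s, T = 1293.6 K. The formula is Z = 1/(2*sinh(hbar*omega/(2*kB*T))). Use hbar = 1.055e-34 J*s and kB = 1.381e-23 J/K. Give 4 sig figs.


Step 1: Compute x = hbar*omega/(kB*T) = 1.055e-34*9.081e+13/(1.381e-23*1293.6) = 0.5363
Step 2: x/2 = 0.2681
Step 3: sinh(x/2) = 0.2714
Step 4: Z = 1/(2*0.2714) = 1.843

1.843


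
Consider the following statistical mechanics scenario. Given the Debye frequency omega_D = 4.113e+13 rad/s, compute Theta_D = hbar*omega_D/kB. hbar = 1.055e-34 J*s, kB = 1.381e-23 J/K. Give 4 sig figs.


Step 1: hbar*omega_D = 1.055e-34 * 4.113e+13 = 4.339e-21 J
Step 2: Theta_D = 4.339e-21 / 1.381e-23
Step 3: Theta_D = 314.2 K

314.2


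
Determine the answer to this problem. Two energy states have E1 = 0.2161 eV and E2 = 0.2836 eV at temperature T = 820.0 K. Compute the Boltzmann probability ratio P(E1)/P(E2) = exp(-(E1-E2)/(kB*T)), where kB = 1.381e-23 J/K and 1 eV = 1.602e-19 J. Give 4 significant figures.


Step 1: Compute energy difference dE = E1 - E2 = 0.2161 - 0.2836 = -0.0675 eV
Step 2: Convert to Joules: dE_J = -0.0675 * 1.602e-19 = -1.081e-20 J
Step 3: Compute exponent = -dE_J / (kB * T) = -(-1.081e-20) / (1.381e-23 * 820.0) = 0.9549
Step 4: P(E1)/P(E2) = exp(0.9549) = 2.598

2.598


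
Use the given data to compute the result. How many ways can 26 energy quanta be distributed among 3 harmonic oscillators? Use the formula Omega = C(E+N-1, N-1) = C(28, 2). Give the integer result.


Step 1: Use binomial coefficient C(28, 2)
Step 2: Numerator = 28! / 26!
Step 3: Denominator = 2!
Step 4: Omega = 378

378


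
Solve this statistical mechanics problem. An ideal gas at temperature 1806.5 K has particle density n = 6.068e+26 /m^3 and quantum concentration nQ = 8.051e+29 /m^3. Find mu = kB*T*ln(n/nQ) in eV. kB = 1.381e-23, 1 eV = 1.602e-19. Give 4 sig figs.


Step 1: n/nQ = 6.068e+26/8.051e+29 = 0.0007537
Step 2: ln(n/nQ) = -7.191
Step 3: mu = kB*T*ln(n/nQ) = 2.495e-20*-7.191 = -1.794e-19 J
Step 4: Convert to eV: -1.794e-19/1.602e-19 = -1.12 eV

-1.12


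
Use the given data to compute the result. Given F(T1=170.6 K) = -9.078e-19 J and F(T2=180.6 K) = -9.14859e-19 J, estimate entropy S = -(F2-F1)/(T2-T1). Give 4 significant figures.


Step 1: dF = F2 - F1 = -9.14859e-19 - (-9.078e-19) = -7.059e-21 J
Step 2: dT = T2 - T1 = 180.6 - 170.6 = 10 K
Step 3: S = -dF/dT = -(-7.059e-21)/10 = 7.059e-22 J/K

7.059e-22


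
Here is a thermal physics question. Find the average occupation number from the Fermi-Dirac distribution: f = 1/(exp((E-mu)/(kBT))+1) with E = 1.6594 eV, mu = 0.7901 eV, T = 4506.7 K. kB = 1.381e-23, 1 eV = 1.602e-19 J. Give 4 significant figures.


Step 1: (E - mu) = 1.6594 - 0.7901 = 0.8693 eV
Step 2: Convert: (E-mu)*eV = 1.393e-19 J
Step 3: x = (E-mu)*eV/(kB*T) = 2.238
Step 4: f = 1/(exp(2.238)+1) = 0.09643

0.09643


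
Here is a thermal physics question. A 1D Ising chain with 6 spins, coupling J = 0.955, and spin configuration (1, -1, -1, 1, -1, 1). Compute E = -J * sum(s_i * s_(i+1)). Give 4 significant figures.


Step 1: Nearest-neighbor products: -1, 1, -1, -1, -1
Step 2: Sum of products = -3
Step 3: E = -0.955 * -3 = 2.865

2.865


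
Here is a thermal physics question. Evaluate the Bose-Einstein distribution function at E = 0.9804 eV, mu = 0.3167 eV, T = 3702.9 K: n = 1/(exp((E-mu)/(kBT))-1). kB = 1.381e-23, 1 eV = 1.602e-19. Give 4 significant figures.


Step 1: (E - mu) = 0.6637 eV
Step 2: x = (E-mu)*eV/(kB*T) = 0.6637*1.602e-19/(1.381e-23*3702.9) = 2.079
Step 3: exp(x) = 7.998
Step 4: n = 1/(exp(x)-1) = 0.1429

0.1429


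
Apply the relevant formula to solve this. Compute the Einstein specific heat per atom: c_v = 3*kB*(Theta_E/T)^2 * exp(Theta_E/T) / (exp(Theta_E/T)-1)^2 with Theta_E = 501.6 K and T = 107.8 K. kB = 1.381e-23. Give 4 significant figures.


Step 1: x = Theta_E/T = 501.6/107.8 = 4.653
Step 2: x^2 = 21.65
Step 3: exp(x) = 104.9
Step 4: c_v = 3*1.381e-23*21.65*104.9/(104.9-1)^2 = 8.716e-24

8.716e-24


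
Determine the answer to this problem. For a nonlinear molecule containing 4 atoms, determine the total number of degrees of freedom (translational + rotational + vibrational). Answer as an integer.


Step 1: Translational DOF = 3
Step 2: Rotational DOF (nonlinear) = 3
Step 3: Vibrational DOF = 3*4 - 6 = 6
Step 4: Total = 3 + 3 + 6 = 12

12


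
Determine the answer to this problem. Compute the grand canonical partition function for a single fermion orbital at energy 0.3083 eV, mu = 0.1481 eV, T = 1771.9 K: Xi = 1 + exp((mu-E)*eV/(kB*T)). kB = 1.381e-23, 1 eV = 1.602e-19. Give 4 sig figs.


Step 1: (mu - E) = 0.1481 - 0.3083 = -0.1602 eV
Step 2: x = (mu-E)*eV/(kB*T) = -0.1602*1.602e-19/(1.381e-23*1771.9) = -1.049
Step 3: exp(x) = 0.3504
Step 4: Xi = 1 + 0.3504 = 1.35

1.35


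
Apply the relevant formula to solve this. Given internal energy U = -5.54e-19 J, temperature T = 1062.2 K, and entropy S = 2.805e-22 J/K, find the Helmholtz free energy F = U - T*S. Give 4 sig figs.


Step 1: T*S = 1062.2 * 2.805e-22 = 2.979e-19 J
Step 2: F = U - T*S = -5.54e-19 - 2.979e-19
Step 3: F = -8.519e-19 J

-8.519e-19


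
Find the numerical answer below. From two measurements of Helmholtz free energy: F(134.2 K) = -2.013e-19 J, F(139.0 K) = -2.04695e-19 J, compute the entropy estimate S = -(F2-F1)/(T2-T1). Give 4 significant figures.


Step 1: dF = F2 - F1 = -2.04695e-19 - (-2.013e-19) = -3.395e-21 J
Step 2: dT = T2 - T1 = 139.0 - 134.2 = 4.8 K
Step 3: S = -dF/dT = -(-3.395e-21)/4.8 = 7.073e-22 J/K

7.073e-22


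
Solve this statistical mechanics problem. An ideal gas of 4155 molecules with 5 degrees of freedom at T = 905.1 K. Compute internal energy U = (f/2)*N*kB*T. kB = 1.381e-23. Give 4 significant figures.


Step 1: f/2 = 5/2 = 2.5
Step 2: N*kB*T = 4155*1.381e-23*905.1 = 5.194e-17
Step 3: U = 2.5 * 5.194e-17 = 1.298e-16 J

1.298e-16


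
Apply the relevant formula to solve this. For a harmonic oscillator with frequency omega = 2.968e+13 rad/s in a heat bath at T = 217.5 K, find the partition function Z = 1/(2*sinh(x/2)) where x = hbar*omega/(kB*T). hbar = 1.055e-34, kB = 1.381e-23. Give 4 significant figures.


Step 1: Compute x = hbar*omega/(kB*T) = 1.055e-34*2.968e+13/(1.381e-23*217.5) = 1.042
Step 2: x/2 = 0.5212
Step 3: sinh(x/2) = 0.5452
Step 4: Z = 1/(2*0.5452) = 0.9172

0.9172


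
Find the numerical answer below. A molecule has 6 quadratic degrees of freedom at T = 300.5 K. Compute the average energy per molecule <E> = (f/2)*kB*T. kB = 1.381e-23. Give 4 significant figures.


Step 1: f/2 = 6/2 = 3
Step 2: kB*T = 1.381e-23 * 300.5 = 4.15e-21
Step 3: <E> = 3 * 4.15e-21 = 1.245e-20 J

1.245e-20


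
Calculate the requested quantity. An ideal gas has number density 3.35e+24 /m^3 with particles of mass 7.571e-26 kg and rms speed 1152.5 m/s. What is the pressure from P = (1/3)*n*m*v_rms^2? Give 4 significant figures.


Step 1: v_rms^2 = 1152.5^2 = 1.328e+06
Step 2: n*m = 3.35e+24*7.571e-26 = 0.2536
Step 3: P = (1/3)*0.2536*1.328e+06 = 1.123e+05 Pa

1.123e+05


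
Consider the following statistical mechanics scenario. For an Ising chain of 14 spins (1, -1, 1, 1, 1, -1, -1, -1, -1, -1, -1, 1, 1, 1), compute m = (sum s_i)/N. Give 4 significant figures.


Step 1: Count up spins (+1): 7, down spins (-1): 7
Step 2: Total magnetization M = 7 - 7 = 0
Step 3: m = M/N = 0/14 = 0

0


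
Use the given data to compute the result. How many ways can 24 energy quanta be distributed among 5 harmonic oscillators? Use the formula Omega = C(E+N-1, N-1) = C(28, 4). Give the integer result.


Step 1: Use binomial coefficient C(28, 4)
Step 2: Numerator = 28! / 24!
Step 3: Denominator = 4!
Step 4: Omega = 20475

20475


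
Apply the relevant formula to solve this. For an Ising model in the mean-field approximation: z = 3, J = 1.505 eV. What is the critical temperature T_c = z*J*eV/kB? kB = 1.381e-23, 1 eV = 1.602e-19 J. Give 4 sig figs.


Step 1: z*J = 3*1.505 = 4.515 eV
Step 2: Convert to Joules: 4.515*1.602e-19 = 7.233e-19 J
Step 3: T_c = 7.233e-19 / 1.381e-23 = 5.238e+04 K

5.238e+04


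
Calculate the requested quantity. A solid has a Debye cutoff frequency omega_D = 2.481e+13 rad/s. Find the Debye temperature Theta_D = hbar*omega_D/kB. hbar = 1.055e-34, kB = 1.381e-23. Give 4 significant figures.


Step 1: hbar*omega_D = 1.055e-34 * 2.481e+13 = 2.617e-21 J
Step 2: Theta_D = 2.617e-21 / 1.381e-23
Step 3: Theta_D = 189.5 K

189.5


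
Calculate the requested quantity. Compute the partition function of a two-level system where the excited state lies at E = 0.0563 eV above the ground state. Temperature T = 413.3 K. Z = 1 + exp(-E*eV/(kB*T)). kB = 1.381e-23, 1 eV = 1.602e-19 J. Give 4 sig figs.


Step 1: Compute beta*E = E*eV/(kB*T) = 0.0563*1.602e-19/(1.381e-23*413.3) = 1.58
Step 2: exp(-beta*E) = exp(-1.58) = 0.2059
Step 3: Z = 1 + 0.2059 = 1.206

1.206


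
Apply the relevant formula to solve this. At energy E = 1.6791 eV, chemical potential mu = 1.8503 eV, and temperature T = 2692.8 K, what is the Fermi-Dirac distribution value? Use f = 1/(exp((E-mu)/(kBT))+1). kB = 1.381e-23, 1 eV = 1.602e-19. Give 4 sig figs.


Step 1: (E - mu) = 1.6791 - 1.8503 = -0.1712 eV
Step 2: Convert: (E-mu)*eV = -2.743e-20 J
Step 3: x = (E-mu)*eV/(kB*T) = -0.7375
Step 4: f = 1/(exp(-0.7375)+1) = 0.6765

0.6765


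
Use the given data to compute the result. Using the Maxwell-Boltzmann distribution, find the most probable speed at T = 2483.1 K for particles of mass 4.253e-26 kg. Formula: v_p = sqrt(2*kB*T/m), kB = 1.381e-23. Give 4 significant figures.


Step 1: Numerator = 2*kB*T = 2*1.381e-23*2483.1 = 6.858e-20
Step 2: Ratio = 6.858e-20 / 4.253e-26 = 1.613e+06
Step 3: v_p = sqrt(1.613e+06) = 1270 m/s

1270


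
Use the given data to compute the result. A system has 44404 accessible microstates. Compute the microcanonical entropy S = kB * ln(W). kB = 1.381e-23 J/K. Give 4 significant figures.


Step 1: ln(W) = ln(44404) = 10.7
Step 2: S = kB * ln(W) = 1.381e-23 * 10.7
Step 3: S = 1.478e-22 J/K

1.478e-22


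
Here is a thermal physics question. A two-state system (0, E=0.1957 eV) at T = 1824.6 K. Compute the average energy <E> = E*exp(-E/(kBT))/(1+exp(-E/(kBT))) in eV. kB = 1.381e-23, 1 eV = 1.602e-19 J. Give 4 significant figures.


Step 1: beta*E = 0.1957*1.602e-19/(1.381e-23*1824.6) = 1.244
Step 2: exp(-beta*E) = 0.2882
Step 3: <E> = 0.1957*0.2882/(1+0.2882) = 0.04378 eV

0.04378


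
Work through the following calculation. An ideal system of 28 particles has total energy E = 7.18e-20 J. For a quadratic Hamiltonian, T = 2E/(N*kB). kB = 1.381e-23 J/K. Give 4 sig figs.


Step 1: Numerator = 2*E = 2*7.18e-20 = 1.436e-19 J
Step 2: Denominator = N*kB = 28*1.381e-23 = 3.867e-22
Step 3: T = 1.436e-19 / 3.867e-22 = 371.4 K

371.4


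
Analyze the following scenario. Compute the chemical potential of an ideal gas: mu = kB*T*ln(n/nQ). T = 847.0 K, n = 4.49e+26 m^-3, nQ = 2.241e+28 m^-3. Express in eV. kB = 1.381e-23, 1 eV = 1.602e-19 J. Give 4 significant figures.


Step 1: n/nQ = 4.49e+26/2.241e+28 = 0.02004
Step 2: ln(n/nQ) = -3.91
Step 3: mu = kB*T*ln(n/nQ) = 1.17e-20*-3.91 = -4.574e-20 J
Step 4: Convert to eV: -4.574e-20/1.602e-19 = -0.2855 eV

-0.2855


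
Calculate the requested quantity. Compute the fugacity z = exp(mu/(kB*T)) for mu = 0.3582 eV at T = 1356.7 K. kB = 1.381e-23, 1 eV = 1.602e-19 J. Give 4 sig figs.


Step 1: Convert mu to Joules: 0.3582*1.602e-19 = 5.738e-20 J
Step 2: kB*T = 1.381e-23*1356.7 = 1.874e-20 J
Step 3: mu/(kB*T) = 3.063
Step 4: z = exp(3.063) = 21.39

21.39


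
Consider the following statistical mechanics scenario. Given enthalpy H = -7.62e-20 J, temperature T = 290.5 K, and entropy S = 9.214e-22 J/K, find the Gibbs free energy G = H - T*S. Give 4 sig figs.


Step 1: T*S = 290.5 * 9.214e-22 = 2.677e-19 J
Step 2: G = H - T*S = -7.62e-20 - 2.677e-19
Step 3: G = -3.439e-19 J

-3.439e-19


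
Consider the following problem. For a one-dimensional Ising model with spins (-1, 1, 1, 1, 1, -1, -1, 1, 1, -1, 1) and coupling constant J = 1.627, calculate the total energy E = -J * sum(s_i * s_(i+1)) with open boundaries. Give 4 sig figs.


Step 1: Nearest-neighbor products: -1, 1, 1, 1, -1, 1, -1, 1, -1, -1
Step 2: Sum of products = 0
Step 3: E = -1.627 * 0 = 0

0


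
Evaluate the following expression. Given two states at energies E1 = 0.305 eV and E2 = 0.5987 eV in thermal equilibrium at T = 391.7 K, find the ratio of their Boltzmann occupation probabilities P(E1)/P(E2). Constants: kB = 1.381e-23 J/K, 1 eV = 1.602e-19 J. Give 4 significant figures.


Step 1: Compute energy difference dE = E1 - E2 = 0.305 - 0.5987 = -0.2937 eV
Step 2: Convert to Joules: dE_J = -0.2937 * 1.602e-19 = -4.705e-20 J
Step 3: Compute exponent = -dE_J / (kB * T) = -(-4.705e-20) / (1.381e-23 * 391.7) = 8.698
Step 4: P(E1)/P(E2) = exp(8.698) = 5991

5991


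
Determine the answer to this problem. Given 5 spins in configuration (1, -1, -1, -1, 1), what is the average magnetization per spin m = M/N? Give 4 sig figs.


Step 1: Count up spins (+1): 2, down spins (-1): 3
Step 2: Total magnetization M = 2 - 3 = -1
Step 3: m = M/N = -1/5 = -0.2

-0.2


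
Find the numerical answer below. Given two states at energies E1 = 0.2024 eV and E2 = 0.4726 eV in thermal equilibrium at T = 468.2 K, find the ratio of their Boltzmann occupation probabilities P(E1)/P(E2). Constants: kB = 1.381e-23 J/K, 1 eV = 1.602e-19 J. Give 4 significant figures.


Step 1: Compute energy difference dE = E1 - E2 = 0.2024 - 0.4726 = -0.2702 eV
Step 2: Convert to Joules: dE_J = -0.2702 * 1.602e-19 = -4.329e-20 J
Step 3: Compute exponent = -dE_J / (kB * T) = -(-4.329e-20) / (1.381e-23 * 468.2) = 6.695
Step 4: P(E1)/P(E2) = exp(6.695) = 808

808


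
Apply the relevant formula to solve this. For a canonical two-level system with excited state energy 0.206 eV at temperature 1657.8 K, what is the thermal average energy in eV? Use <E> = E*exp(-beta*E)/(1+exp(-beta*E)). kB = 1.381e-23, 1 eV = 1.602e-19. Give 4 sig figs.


Step 1: beta*E = 0.206*1.602e-19/(1.381e-23*1657.8) = 1.441
Step 2: exp(-beta*E) = 0.2366
Step 3: <E> = 0.206*0.2366/(1+0.2366) = 0.03941 eV

0.03941


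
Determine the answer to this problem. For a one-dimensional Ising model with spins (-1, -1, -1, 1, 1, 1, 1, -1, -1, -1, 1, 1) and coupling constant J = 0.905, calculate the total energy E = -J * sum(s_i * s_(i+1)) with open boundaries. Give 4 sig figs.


Step 1: Nearest-neighbor products: 1, 1, -1, 1, 1, 1, -1, 1, 1, -1, 1
Step 2: Sum of products = 5
Step 3: E = -0.905 * 5 = -4.525

-4.525


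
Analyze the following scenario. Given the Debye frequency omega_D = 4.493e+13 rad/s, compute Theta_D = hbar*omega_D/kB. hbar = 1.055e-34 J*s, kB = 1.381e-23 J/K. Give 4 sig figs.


Step 1: hbar*omega_D = 1.055e-34 * 4.493e+13 = 4.74e-21 J
Step 2: Theta_D = 4.74e-21 / 1.381e-23
Step 3: Theta_D = 343.2 K

343.2


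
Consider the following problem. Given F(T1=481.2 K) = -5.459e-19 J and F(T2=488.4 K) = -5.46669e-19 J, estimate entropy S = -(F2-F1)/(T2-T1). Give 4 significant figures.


Step 1: dF = F2 - F1 = -5.46669e-19 - (-5.459e-19) = -7.69e-22 J
Step 2: dT = T2 - T1 = 488.4 - 481.2 = 7.2 K
Step 3: S = -dF/dT = -(-7.69e-22)/7.2 = 1.068e-22 J/K

1.068e-22


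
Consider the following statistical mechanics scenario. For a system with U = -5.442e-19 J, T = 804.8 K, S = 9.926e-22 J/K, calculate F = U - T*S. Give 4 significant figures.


Step 1: T*S = 804.8 * 9.926e-22 = 7.988e-19 J
Step 2: F = U - T*S = -5.442e-19 - 7.988e-19
Step 3: F = -1.343e-18 J

-1.343e-18


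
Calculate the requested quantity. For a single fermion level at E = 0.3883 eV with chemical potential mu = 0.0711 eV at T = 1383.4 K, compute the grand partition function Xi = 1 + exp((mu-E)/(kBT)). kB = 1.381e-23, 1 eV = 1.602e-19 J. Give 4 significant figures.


Step 1: (mu - E) = 0.0711 - 0.3883 = -0.3172 eV
Step 2: x = (mu-E)*eV/(kB*T) = -0.3172*1.602e-19/(1.381e-23*1383.4) = -2.66
Step 3: exp(x) = 0.06996
Step 4: Xi = 1 + 0.06996 = 1.07

1.07


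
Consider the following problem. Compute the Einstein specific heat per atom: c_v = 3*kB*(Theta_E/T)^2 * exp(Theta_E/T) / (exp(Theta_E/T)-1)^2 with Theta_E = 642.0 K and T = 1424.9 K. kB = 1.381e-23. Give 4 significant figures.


Step 1: x = Theta_E/T = 642.0/1424.9 = 0.4506
Step 2: x^2 = 0.203
Step 3: exp(x) = 1.569
Step 4: c_v = 3*1.381e-23*0.203*1.569/(1.569-1)^2 = 4.074e-23

4.074e-23


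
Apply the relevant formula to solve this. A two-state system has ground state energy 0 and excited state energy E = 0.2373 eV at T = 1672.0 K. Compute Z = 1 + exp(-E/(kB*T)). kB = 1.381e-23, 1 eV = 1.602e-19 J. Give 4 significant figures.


Step 1: Compute beta*E = E*eV/(kB*T) = 0.2373*1.602e-19/(1.381e-23*1672.0) = 1.646
Step 2: exp(-beta*E) = exp(-1.646) = 0.1927
Step 3: Z = 1 + 0.1927 = 1.193

1.193


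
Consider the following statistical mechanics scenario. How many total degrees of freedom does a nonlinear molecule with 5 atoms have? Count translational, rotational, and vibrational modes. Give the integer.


Step 1: Translational DOF = 3
Step 2: Rotational DOF (nonlinear) = 3
Step 3: Vibrational DOF = 3*5 - 6 = 9
Step 4: Total = 3 + 3 + 9 = 15

15


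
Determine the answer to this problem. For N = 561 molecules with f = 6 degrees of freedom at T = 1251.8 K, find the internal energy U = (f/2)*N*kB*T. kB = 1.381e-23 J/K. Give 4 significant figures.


Step 1: f/2 = 6/2 = 3.0
Step 2: N*kB*T = 561*1.381e-23*1251.8 = 9.698e-18
Step 3: U = 3.0 * 9.698e-18 = 2.909e-17 J

2.909e-17


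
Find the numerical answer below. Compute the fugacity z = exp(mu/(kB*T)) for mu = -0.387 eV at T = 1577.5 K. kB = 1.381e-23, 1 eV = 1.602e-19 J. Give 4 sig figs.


Step 1: Convert mu to Joules: -0.387*1.602e-19 = -6.2e-20 J
Step 2: kB*T = 1.381e-23*1577.5 = 2.179e-20 J
Step 3: mu/(kB*T) = -2.846
Step 4: z = exp(-2.846) = 0.05809

0.05809


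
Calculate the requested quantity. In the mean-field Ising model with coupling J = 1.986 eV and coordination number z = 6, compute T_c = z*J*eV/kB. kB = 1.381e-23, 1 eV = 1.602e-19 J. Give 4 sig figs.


Step 1: z*J = 6*1.986 = 11.92 eV
Step 2: Convert to Joules: 11.92*1.602e-19 = 1.909e-18 J
Step 3: T_c = 1.909e-18 / 1.381e-23 = 1.382e+05 K

1.382e+05


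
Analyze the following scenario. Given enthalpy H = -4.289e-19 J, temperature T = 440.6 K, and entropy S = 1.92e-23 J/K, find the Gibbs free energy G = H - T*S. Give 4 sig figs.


Step 1: T*S = 440.6 * 1.92e-23 = 8.46e-21 J
Step 2: G = H - T*S = -4.289e-19 - 8.46e-21
Step 3: G = -4.374e-19 J

-4.374e-19


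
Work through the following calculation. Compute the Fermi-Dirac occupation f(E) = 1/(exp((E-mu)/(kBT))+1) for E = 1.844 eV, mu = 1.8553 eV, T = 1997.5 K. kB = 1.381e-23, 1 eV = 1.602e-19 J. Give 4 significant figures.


Step 1: (E - mu) = 1.844 - 1.8553 = -0.0113 eV
Step 2: Convert: (E-mu)*eV = -1.81e-21 J
Step 3: x = (E-mu)*eV/(kB*T) = -0.06562
Step 4: f = 1/(exp(-0.06562)+1) = 0.5164

0.5164


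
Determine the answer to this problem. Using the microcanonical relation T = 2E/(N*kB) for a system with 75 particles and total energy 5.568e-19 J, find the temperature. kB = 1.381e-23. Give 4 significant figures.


Step 1: Numerator = 2*E = 2*5.568e-19 = 1.114e-18 J
Step 2: Denominator = N*kB = 75*1.381e-23 = 1.036e-21
Step 3: T = 1.114e-18 / 1.036e-21 = 1075 K

1075


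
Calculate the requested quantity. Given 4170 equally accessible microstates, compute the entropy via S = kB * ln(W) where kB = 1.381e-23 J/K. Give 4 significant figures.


Step 1: ln(W) = ln(4170) = 8.336
Step 2: S = kB * ln(W) = 1.381e-23 * 8.336
Step 3: S = 1.151e-22 J/K

1.151e-22
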